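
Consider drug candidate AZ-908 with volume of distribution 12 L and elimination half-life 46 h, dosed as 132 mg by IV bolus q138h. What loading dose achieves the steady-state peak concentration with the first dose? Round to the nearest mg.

151 mg

f = (1/2)^(138/46) ≈ 0.125000; accumulation ratio R = 1/(1−f) ≈ 1.14286.
Loading dose to hit Cmax,ss on first dose: D_load = D_maint·R ≈ 132 × 1.14286 ≈ 150.86 mg.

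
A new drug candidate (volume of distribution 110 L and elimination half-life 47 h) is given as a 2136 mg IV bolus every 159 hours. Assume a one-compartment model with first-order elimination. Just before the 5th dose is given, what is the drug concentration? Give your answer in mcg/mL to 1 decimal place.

f = (1/2)^(τ/t½) = (1/2)^(159/47) ≈ 0.0959.
C₀ = D/Vd = 2136/110 ≈ 19.418 mcg/mL.
Before the 5th dose, 4 doses have been given. Superposition: Cmin = C₀·(f + f² + … + f^4).
≈ 19.418 × (0.0959 + 0.0092 + 0.0009 + 0.0001) ≈ 19.418 × 0.1061 ≈ 2.060 mcg/mL.

2.1 mcg/mL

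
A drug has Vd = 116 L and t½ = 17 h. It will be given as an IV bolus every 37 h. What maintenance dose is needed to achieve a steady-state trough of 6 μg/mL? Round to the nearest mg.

τ/t½ = 37/17 ≈ 2.1765, so f = (1/2)^(37/17) ≈ 0.221216.
Cmin,ss = (D/Vd)·f/(1−f), so D = Cmin,ss·Vd·(1−f)/f.
D = 6 × 116 × (1−f)/f ≈ 6 × 116 × 3.52047 ≈ 2450.25 mg.

2450 mg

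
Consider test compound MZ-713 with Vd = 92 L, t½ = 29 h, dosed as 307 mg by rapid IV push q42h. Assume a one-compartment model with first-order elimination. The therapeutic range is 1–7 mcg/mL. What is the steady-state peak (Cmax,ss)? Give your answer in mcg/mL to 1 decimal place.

5.3 mcg/mL

τ/t½ = 42/29 ≈ 1.4483, so fraction remaining f = (1/2)^(42/29) ≈ 0.3665.
At steady state, accumulation factor R = 1/(1 − e^(−kτ)) ≈ 1.5785.
Each bolus raises the concentration by D/Vd = 307/92 ≈ 3.337 mcg/mL.
Steady-state peak Cmax,ss = C₀·R ≈ 3.337 × 1.5785 ≈ 5.267 mcg/mL.
Peak 5.3 mcg/mL vs MTC 7 mcg/mL: below toxic threshold.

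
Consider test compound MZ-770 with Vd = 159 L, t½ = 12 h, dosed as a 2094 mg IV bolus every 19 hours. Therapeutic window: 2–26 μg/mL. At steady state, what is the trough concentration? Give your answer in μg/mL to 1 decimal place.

Over one 19-h interval, 19/12 ≈ 1.5833 half-lives elapse, leaving f ≈ 0.3337 of each dose.
At steady state, accumulation factor R = 1/(1 − e^(−kτ)) ≈ 1.5008.
Single-dose peak C₀ = D/Vd = 2094/159 ≈ 13.170 μg/mL.
Steady-state peak Cmax,ss = C₀·R ≈ 13.170 × 1.5008 ≈ 19.766 μg/mL.
Steady-state trough Cmin,ss = Cmax,ss·f ≈ 19.766 × 0.3337 ≈ 6.596 μg/mL.
Trough 6.6 μg/mL vs MEC 2 μg/mL: adequate.

6.6 μg/mL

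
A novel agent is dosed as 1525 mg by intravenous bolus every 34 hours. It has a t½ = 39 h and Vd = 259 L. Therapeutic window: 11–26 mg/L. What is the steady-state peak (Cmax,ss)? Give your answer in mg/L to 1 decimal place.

13.0 mg/L

k = ln2/t½ = ln2/39 ≈ 0.017773 h⁻¹; fraction remaining f = e^(−kτ) = e^(−0.017773×34) ≈ 0.5465.
At steady state, accumulation factor R = 1/(1 − e^(−kτ)) ≈ 2.2051.
Single-dose peak C₀ = D/Vd = 1525/259 ≈ 5.888 mg/L.
Steady-state peak Cmax,ss = C₀·R ≈ 5.888 × 2.2051 ≈ 12.984 mg/L.
Peak 13.0 mg/L vs MTC 26 mg/L: below toxic threshold.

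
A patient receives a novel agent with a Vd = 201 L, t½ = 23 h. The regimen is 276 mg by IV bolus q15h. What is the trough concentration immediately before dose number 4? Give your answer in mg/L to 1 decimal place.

1.8 mg/L

f = (1/2)^(τ/t½) = (1/2)^(15/23) ≈ 0.6363.
C₀ = D/Vd = 276/201 ≈ 1.373 mg/L.
Before the 4th dose, 3 doses have been given. Superposition: Cmin = C₀·(f + f² + … + f^3).
≈ 1.373 × (0.6363 + 0.4049 + 0.2576) ≈ 1.373 × 1.2988 ≈ 1.783 mg/L.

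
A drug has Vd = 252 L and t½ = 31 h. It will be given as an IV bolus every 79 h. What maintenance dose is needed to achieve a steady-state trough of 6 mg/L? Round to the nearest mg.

τ/t½ = 79/31 ≈ 2.5484, so f = (1/2)^(79/31) ≈ 0.170946.
Cmin,ss = (D/Vd)·f/(1−f), so D = Cmin,ss·Vd·(1−f)/f.
D = 6 × 252 × (1−f)/f ≈ 6 × 252 × 4.84980 ≈ 7332.90 mg.

7333 mg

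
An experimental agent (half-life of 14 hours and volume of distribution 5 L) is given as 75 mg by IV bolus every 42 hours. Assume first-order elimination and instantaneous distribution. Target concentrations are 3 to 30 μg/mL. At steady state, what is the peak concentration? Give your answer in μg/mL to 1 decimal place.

The dosing interval is 3 half-lives, so f = 2^(−3) = 0.125.
Accumulation ratio R = 1/(1 − f) = 1/0.875 = 8/7.
Single-dose peak C₀ = D/Vd = 75/5 = 15 μg/mL.
Steady-state peak Cmax,ss = C₀·R = 15 × 8/7 ≈ 17.143 μg/mL.
Peak 17.1 μg/mL vs MTC 30 μg/mL: below toxic threshold.

17.1 μg/mL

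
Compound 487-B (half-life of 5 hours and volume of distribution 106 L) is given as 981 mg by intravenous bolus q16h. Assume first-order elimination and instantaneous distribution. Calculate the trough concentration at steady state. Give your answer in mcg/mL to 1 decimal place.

1.1 mcg/mL

k = ln2/t½ = ln2/5 ≈ 0.138629 h⁻¹; fraction remaining f = e^(−kτ) = e^(−0.138629×16) ≈ 0.1088.
Each bolus raises the concentration by D/Vd = 981/106 ≈ 9.255 mcg/mL.
Steady-state trough Cmin,ss = C₀·f/(1−f) ≈ 9.255 × 0.1088/0.8912 ≈ 1.130 mcg/mL.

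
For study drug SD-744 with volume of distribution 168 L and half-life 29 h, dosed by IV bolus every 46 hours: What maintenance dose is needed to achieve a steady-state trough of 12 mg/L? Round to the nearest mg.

τ/t½ = 46/29 ≈ 1.5862, so f = (1/2)^(46/29) ≈ 0.333046.
Cmin,ss = (D/Vd)·f/(1−f), so D = Cmin,ss·Vd·(1−f)/f.
D = 12 × 168 × (1−f)/f ≈ 12 × 168 × 2.00259 ≈ 4037.22 mg.

4037 mg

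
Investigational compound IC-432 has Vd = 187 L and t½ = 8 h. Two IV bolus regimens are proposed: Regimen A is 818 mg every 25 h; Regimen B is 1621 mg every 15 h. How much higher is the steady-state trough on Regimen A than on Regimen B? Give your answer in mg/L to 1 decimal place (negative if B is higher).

-2.7 mg/L

Regimen A: f = (1/2)^(25/8) ≈ 0.1146; Cmin,ss = (818/187)·f/(1−f) ≈ 0.566 mg/L.
Regimen B: f = (1/2)^(15/8) ≈ 0.2726; Cmin,ss = (1621/187)·f/(1−f) ≈ 3.249 mg/L.
Difference ≈ 0.566 − 3.249 ≈ -2.683 mg/L.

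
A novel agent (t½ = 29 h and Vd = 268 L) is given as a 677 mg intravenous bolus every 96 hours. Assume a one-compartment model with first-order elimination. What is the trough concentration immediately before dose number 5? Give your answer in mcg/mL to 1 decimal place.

0.3 mcg/mL

f = (1/2)^(τ/t½) = (1/2)^(96/29) ≈ 0.1008.
C₀ = D/Vd = 677/268 ≈ 2.526 mcg/mL.
Before the 5th dose, 4 doses have been given. Superposition: Cmin = C₀·(f + f² + … + f^4).
≈ 2.526 × (0.1008 + 0.0102 + 0.0010 + 0.0001) ≈ 2.526 × 0.1121 ≈ 0.283 mcg/mL.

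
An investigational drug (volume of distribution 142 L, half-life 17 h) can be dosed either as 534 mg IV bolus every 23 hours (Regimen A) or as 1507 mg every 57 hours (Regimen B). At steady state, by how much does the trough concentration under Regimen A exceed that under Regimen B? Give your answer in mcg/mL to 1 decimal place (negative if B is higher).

Regimen A: f = (1/2)^(23/17) ≈ 0.3915; Cmin,ss = (534/142)·f/(1−f) ≈ 2.419 mcg/mL.
Regimen B: f = (1/2)^(57/17) ≈ 0.0979; Cmin,ss = (1507/142)·f/(1−f) ≈ 1.152 mcg/mL.
Difference ≈ 2.419 − 1.152 ≈ 1.267 mcg/mL.

1.3 mcg/mL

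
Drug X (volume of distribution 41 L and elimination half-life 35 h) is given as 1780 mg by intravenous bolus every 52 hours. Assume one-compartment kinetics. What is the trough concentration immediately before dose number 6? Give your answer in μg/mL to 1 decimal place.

f = (1/2)^(τ/t½) = (1/2)^(52/35) ≈ 0.3571.
C₀ = D/Vd = 1780/41 ≈ 43.415 μg/mL.
Before the 6th dose, 5 doses have been given. Superposition: Cmin = C₀·(f + f² + … + f^5).
≈ 43.415 × (0.3571 + 0.1275 + 0.0455 + 0.0163 + 0.0058) ≈ 43.415 × 0.5522 ≈ 23.974 μg/mL.

24.0 μg/mL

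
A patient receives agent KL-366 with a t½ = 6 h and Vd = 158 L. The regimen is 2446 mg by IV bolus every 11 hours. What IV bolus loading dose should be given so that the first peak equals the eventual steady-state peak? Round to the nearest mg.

3400 mg

f = (1/2)^(11/6) ≈ 0.280616; accumulation ratio R = 1/(1−f) ≈ 1.39008.
Loading dose to hit Cmax,ss on first dose: D_load = D_maint·R ≈ 2446 × 1.39008 ≈ 3400.14 mg.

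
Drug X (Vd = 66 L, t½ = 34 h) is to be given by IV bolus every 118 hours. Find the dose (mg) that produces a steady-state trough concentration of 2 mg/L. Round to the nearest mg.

τ/t½ = 118/34 ≈ 3.4706, so f = (1/2)^(118/34) ≈ 0.090209.
Cmin,ss = (D/Vd)·f/(1−f), so D = Cmin,ss·Vd·(1−f)/f.
D = 2 × 66 × (1−f)/f ≈ 2 × 66 × 10.08537 ≈ 1331.27 mg.

1331 mg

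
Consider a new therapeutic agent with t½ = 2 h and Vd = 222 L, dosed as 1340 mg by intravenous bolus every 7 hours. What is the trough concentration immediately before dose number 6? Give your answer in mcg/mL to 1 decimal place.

f = (1/2)^(τ/t½) = (1/2)^(7/2) ≈ 0.0884.
C₀ = D/Vd = 1340/222 ≈ 6.036 mcg/mL.
Before the 6th dose, 5 doses have been given. Superposition: Cmin = C₀·(f + f² + … + f^5).
≈ 6.036 × (0.0884 + 0.0078 + 0.0007 + 0.0001 + 0.0000) ≈ 6.036 × 0.0970 ≈ 0.585 mcg/mL.

0.6 mcg/mL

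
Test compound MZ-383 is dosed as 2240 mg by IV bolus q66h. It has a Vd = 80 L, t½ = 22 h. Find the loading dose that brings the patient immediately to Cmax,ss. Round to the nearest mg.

2560 mg

f = (1/2)^(66/22) ≈ 0.125000; accumulation ratio R = 1/(1−f) ≈ 1.14286.
Loading dose to hit Cmax,ss on first dose: D_load = D_maint·R ≈ 2240 × 1.14286 ≈ 2560.01 mg.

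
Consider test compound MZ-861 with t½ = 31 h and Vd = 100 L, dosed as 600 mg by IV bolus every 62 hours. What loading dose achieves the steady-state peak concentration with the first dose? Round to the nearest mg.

800 mg

f = (1/2)^(62/31) ≈ 0.250000; accumulation ratio R = 1/(1−f) ≈ 1.33333.
Loading dose to hit Cmax,ss on first dose: D_load = D_maint·R ≈ 600 × 1.33333 ≈ 800.00 mg.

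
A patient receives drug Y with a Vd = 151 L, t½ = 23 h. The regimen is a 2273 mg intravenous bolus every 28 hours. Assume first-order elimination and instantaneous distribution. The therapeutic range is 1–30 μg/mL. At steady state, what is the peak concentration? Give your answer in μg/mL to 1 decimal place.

Over one 28-h interval, 28/23 ≈ 1.2174 half-lives elapse, leaving f ≈ 0.4301 of each dose.
Accumulation ratio R = 1/(1 − f) ≈ 1/0.5699 ≈ 1.7547.
Single-dose peak C₀ = D/Vd = 2273/151 ≈ 15.053 μg/mL.
Cmax,ss = C₀/(1 − f) ≈ 15.053/0.5699 ≈ 26.413 μg/mL.
Peak 26.4 μg/mL vs MTC 30 μg/mL: below toxic threshold.

26.4 μg/mL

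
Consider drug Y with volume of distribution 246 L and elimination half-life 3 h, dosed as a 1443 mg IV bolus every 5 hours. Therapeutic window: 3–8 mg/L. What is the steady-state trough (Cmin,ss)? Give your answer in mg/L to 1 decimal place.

2.7 mg/L

Over one 5-h interval, 5/3 ≈ 1.6667 half-lives elapse, leaving f ≈ 0.3150 of each dose.
Accumulation ratio R = 1/(1 − f) ≈ 1/0.6850 ≈ 1.4599.
Each bolus raises the concentration by D/Vd = 1443/246 ≈ 5.866 mg/L.
Steady-state peak Cmax,ss = C₀·R ≈ 5.866 × 1.4599 ≈ 8.564 mg/L.
One interval later, Cmin,ss = Cmax,ss·e^(−kτ) ≈ 8.564 × 0.3150 ≈ 2.698 mg/L.
Trough 2.7 mg/L vs MEC 3 mg/L: subtherapeutic.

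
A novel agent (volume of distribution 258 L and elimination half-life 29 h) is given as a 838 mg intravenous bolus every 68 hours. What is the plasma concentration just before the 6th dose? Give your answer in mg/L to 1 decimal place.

f = (1/2)^(τ/t½) = (1/2)^(68/29) ≈ 0.1969.
C₀ = D/Vd = 838/258 ≈ 3.248 mg/L.
Before the 6th dose, 5 doses have been given. Superposition: Cmin = C₀·(f + f² + … + f^5).
≈ 3.248 × (0.1969 + 0.0388 + 0.0076 + 0.0015 + 0.0003) ≈ 3.248 × 0.2451 ≈ 0.796 mg/L.

0.8 mg/L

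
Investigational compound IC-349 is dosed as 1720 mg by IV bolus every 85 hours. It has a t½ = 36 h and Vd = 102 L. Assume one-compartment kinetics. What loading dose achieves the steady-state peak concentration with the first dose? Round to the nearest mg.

2136 mg

f = (1/2)^(85/36) ≈ 0.194641; accumulation ratio R = 1/(1−f) ≈ 1.24168.
Loading dose to hit Cmax,ss on first dose: D_load = D_maint·R ≈ 1720 × 1.24168 ≈ 2135.69 mg.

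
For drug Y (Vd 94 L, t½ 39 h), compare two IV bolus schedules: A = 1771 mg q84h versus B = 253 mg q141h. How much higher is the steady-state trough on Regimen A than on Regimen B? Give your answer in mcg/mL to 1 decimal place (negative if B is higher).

Regimen A: f = (1/2)^(84/39) ≈ 0.2247; Cmin,ss = (1771/94)·f/(1−f) ≈ 5.460 mcg/mL.
Regimen B: f = (1/2)^(141/39) ≈ 0.0816; Cmin,ss = (253/94)·f/(1−f) ≈ 0.239 mcg/mL.
Difference ≈ 5.460 − 0.239 ≈ 5.221 mcg/mL.

5.2 mcg/mL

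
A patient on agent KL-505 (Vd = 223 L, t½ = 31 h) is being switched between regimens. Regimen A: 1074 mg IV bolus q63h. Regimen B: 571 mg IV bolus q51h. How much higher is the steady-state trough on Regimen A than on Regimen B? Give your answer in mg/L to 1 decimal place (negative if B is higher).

Regimen A: f = (1/2)^(63/31) ≈ 0.2445; Cmin,ss = (1074/223)·f/(1−f) ≈ 1.559 mg/L.
Regimen B: f = (1/2)^(51/31) ≈ 0.3197; Cmin,ss = (571/223)·f/(1−f) ≈ 1.203 mg/L.
Difference ≈ 1.559 − 1.203 ≈ 0.356 mg/L.

0.4 mg/L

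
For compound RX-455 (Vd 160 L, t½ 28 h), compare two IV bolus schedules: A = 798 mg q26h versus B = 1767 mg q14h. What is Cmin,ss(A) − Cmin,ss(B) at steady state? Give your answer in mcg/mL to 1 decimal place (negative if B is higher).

Regimen A: f = (1/2)^(26/28) ≈ 0.5254; Cmin,ss = (798/160)·f/(1−f) ≈ 5.521 mcg/mL.
Regimen B: f = (1/2)^(14/28) ≈ 0.7071; Cmin,ss = (1767/160)·f/(1−f) ≈ 26.661 mcg/mL.
Difference ≈ 5.521 − 26.661 ≈ -21.140 mcg/mL.

-21.1 mcg/mL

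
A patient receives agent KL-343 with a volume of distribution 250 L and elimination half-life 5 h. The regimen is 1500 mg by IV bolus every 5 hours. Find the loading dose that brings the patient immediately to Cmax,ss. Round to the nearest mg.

f = (1/2)^(5/5) ≈ 0.500000; accumulation ratio R = 1/(1−f) ≈ 2.00000.
Loading dose to hit Cmax,ss on first dose: D_load = D_maint·R ≈ 1500 × 2.00000 ≈ 3000.00 mg.

3000 mg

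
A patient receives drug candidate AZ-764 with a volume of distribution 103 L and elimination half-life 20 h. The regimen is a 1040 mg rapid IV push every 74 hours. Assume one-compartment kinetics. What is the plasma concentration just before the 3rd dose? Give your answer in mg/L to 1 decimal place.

0.8 mg/L

f = (1/2)^(τ/t½) = (1/2)^(74/20) ≈ 0.0769.
C₀ = D/Vd = 1040/103 ≈ 10.097 mg/L.
Before the 3rd dose, 2 doses have been given. Superposition: Cmin = C₀·(f + f²).
≈ 10.097 × (0.0769 + 0.0059) ≈ 10.097 × 0.0828 ≈ 0.836 mg/L.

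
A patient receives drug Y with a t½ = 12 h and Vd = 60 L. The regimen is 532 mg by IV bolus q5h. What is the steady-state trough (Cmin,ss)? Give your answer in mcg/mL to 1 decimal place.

26.5 mcg/mL

k = ln2/t½ = ln2/12 ≈ 0.057762 h⁻¹; fraction remaining f = e^(−kτ) = e^(−0.057762×5) ≈ 0.7492.
Single-dose peak C₀ = D/Vd = 532/60 ≈ 8.867 mcg/mL.
Steady-state trough Cmin,ss = C₀·f/(1−f) ≈ 8.867 × 0.7492/0.2508 ≈ 26.488 mcg/mL.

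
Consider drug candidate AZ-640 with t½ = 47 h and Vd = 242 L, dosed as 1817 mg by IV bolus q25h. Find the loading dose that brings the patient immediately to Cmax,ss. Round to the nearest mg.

f = (1/2)^(25/47) ≈ 0.691636; accumulation ratio R = 1/(1−f) ≈ 3.24292.
Loading dose to hit Cmax,ss on first dose: D_load = D_maint·R ≈ 1817 × 3.24292 ≈ 5892.39 mg.

5892 mg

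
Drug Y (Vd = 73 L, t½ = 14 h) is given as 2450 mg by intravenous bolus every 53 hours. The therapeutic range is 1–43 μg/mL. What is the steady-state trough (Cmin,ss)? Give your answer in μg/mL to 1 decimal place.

Over one 53-h interval, 53/14 ≈ 3.7857 half-lives elapse, leaving f ≈ 0.0725 of each dose.
At steady state, accumulation factor R = 1/(1 − e^(−kτ)) ≈ 1.0782.
Each bolus raises the concentration by D/Vd = 2450/73 ≈ 33.562 μg/mL.
Cmax,ss = C₀/(1 − f) ≈ 33.562/0.9275 ≈ 36.185 μg/mL.
One interval later, Cmin,ss = Cmax,ss·e^(−kτ) ≈ 36.185 × 0.0725 ≈ 2.623 μg/mL.
Trough 2.6 μg/mL vs MEC 1 μg/mL: adequate.

2.6 μg/mL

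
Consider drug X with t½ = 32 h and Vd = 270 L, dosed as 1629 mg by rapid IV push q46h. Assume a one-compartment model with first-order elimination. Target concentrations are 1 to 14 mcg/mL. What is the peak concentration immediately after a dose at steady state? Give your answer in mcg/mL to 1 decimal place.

9.6 mcg/mL

Over one 46-h interval, 46/32 ≈ 1.4375 half-lives elapse, leaving f ≈ 0.3692 of each dose.
Accumulation ratio R = 1/(1 − f) ≈ 1/0.6308 ≈ 1.5853.
Single-dose peak C₀ = D/Vd = 1629/270 ≈ 6.033 mcg/mL.
Cmax,ss = C₀/(1 − f) ≈ 6.033/0.6308 ≈ 9.564 mcg/mL.
Peak 9.6 mcg/mL vs MTC 14 mcg/mL: below toxic threshold.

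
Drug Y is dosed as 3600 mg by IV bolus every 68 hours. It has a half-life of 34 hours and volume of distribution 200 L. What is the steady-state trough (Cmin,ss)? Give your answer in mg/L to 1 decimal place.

6.0 mg/L

τ = 68 h = 2 half-lives, so f = (1/2)^2 = 0.25.
At steady state, R = 1/(1 − 0.25) = 4/3.
Single-dose peak C₀ = D/Vd = 3600/200 = 18 mg/L.
Steady-state peak Cmax,ss = C₀·R = 18 × 4/3 ≈ 24.000 mg/L.
Steady-state trough Cmin,ss = Cmax,ss·f ≈ 24.000 × 0.25 ≈ 6.000 mg/L.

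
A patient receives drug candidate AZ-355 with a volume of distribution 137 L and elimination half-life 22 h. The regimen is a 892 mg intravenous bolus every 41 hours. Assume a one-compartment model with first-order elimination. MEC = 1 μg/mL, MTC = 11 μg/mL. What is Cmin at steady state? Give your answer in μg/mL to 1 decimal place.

2.5 μg/mL

k = ln2/t½ = ln2/22 ≈ 0.031507 h⁻¹; fraction remaining f = e^(−kτ) = e^(−0.031507×41) ≈ 0.2748.
Single-dose peak C₀ = D/Vd = 892/137 ≈ 6.511 μg/mL.
Steady-state trough Cmin,ss = C₀·f/(1−f) ≈ 6.511 × 0.2748/0.7252 ≈ 2.467 μg/mL.
Trough 2.5 μg/mL vs MEC 1 μg/mL: adequate.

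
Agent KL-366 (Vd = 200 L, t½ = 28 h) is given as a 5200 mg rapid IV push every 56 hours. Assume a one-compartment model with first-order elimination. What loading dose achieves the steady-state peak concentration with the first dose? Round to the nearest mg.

f = (1/2)^(56/28) ≈ 0.250000; accumulation ratio R = 1/(1−f) ≈ 1.33333.
Loading dose to hit Cmax,ss on first dose: D_load = D_maint·R ≈ 5200 × 1.33333 ≈ 6933.32 mg.

6933 mg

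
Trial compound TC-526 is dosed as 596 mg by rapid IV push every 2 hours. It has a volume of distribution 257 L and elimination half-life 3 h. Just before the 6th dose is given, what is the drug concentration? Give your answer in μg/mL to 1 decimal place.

f = (1/2)^(τ/t½) = (1/2)^(2/3) ≈ 0.6300.
C₀ = D/Vd = 596/257 ≈ 2.319 μg/mL.
Before the 6th dose, 5 doses have been given. Superposition: Cmin = C₀·(f + f² + … + f^5).
≈ 2.319 × (0.6300 + 0.3969 + 0.2500 + 0.1575 + 0.0992) ≈ 2.319 × 1.5336 ≈ 3.556 μg/mL.

3.6 μg/mL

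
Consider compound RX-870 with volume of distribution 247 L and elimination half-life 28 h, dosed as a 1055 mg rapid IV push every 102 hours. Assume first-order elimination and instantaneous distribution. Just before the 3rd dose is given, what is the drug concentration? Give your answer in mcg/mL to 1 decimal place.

f = (1/2)^(τ/t½) = (1/2)^(102/28) ≈ 0.0801.
C₀ = D/Vd = 1055/247 ≈ 4.271 mcg/mL.
Before the 3rd dose, 2 doses have been given. Superposition: Cmin = C₀·(f + f²).
≈ 4.271 × (0.0801 + 0.0064) ≈ 4.271 × 0.0865 ≈ 0.369 mcg/mL.

0.4 mcg/mL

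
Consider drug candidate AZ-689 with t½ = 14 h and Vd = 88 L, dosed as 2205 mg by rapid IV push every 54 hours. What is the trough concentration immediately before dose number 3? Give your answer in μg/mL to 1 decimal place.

f = (1/2)^(τ/t½) = (1/2)^(54/14) ≈ 0.0690.
C₀ = D/Vd = 2205/88 ≈ 25.057 μg/mL.
Before the 3rd dose, 2 doses have been given. Superposition: Cmin = C₀·(f + f²).
≈ 25.057 × (0.0690 + 0.0048) ≈ 25.057 × 0.0738 ≈ 1.849 μg/mL.

1.8 μg/mL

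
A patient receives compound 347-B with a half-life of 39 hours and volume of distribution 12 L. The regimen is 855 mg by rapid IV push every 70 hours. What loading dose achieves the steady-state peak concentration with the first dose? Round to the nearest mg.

f = (1/2)^(70/39) ≈ 0.288197; accumulation ratio R = 1/(1−f) ≈ 1.40488.
Loading dose to hit Cmax,ss on first dose: D_load = D_maint·R ≈ 855 × 1.40488 ≈ 1201.17 mg.

1201 mg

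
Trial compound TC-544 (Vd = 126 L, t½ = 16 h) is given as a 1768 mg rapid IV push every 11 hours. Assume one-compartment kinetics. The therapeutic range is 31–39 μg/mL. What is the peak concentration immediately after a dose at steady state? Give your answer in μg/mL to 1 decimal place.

τ/t½ = 11/16 ≈ 0.6875, so fraction remaining f = (1/2)^(11/16) ≈ 0.6209.
Accumulation ratio R = 1/(1 − f) ≈ 1/0.3791 ≈ 2.6378.
Single-dose peak C₀ = D/Vd = 1768/126 ≈ 14.032 μg/mL.
Cmax,ss = C₀/(1 − f) ≈ 14.032/0.3791 ≈ 37.014 μg/mL.
Peak 37.0 μg/mL vs MTC 39 μg/mL: below toxic threshold.

37.0 μg/mL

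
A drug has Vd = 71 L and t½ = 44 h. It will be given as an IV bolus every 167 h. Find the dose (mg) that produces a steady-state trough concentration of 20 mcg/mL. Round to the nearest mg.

τ/t½ = 167/44 ≈ 3.7955, so f = (1/2)^(167/44) ≈ 0.072020.
Cmin,ss = (D/Vd)·f/(1−f), so D = Cmin,ss·Vd·(1−f)/f.
D = 20 × 71 × (1−f)/f ≈ 20 × 71 × 12.88503 ≈ 18296.74 mg.

18297 mg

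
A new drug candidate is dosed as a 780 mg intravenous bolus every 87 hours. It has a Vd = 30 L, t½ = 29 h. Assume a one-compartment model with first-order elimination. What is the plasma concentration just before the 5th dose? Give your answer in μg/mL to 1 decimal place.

3.7 μg/mL

f = (1/2)^(τ/t½) = (1/2)^(87/29) ≈ 0.1250.
C₀ = D/Vd = 780/30 ≈ 26.000 μg/mL.
Before the 5th dose, 4 doses have been given. Superposition: Cmin = C₀·(f + f² + … + f^4).
≈ 26.000 × (0.1250 + 0.0156 + 0.0020 + 0.0002) ≈ 26.000 × 0.1428 ≈ 3.713 μg/mL.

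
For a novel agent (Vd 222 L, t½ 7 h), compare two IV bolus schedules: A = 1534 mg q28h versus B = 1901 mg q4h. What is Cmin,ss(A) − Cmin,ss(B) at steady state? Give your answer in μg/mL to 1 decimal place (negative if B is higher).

-17.2 μg/mL

Regimen A: f = (1/2)^(28/7) ≈ 0.0625; Cmin,ss = (1534/222)·f/(1−f) ≈ 0.461 μg/mL.
Regimen B: f = (1/2)^(4/7) ≈ 0.6730; Cmin,ss = (1901/222)·f/(1−f) ≈ 17.624 μg/mL.
Difference ≈ 0.461 − 17.624 ≈ -17.163 μg/mL.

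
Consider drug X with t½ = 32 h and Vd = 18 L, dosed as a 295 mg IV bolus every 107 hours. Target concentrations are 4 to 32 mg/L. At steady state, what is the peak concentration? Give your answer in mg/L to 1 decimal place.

18.2 mg/L

k = ln2/t½ = ln2/32 ≈ 0.021661 h⁻¹; fraction remaining f = e^(−kτ) = e^(−0.021661×107) ≈ 0.0985.
Accumulation ratio R = 1/(1 − f) ≈ 1/0.9015 ≈ 1.1093.
Single-dose peak C₀ = D/Vd = 295/18 ≈ 16.389 mg/L.
Steady-state peak Cmax,ss = C₀·R ≈ 16.389 × 1.1093 ≈ 18.180 mg/L.
Peak 18.2 mg/L vs MTC 32 mg/L: below toxic threshold.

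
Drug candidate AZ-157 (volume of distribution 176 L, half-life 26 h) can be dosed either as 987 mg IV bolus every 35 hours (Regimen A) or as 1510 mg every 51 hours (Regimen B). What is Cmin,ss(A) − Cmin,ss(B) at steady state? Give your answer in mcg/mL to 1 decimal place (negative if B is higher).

Regimen A: f = (1/2)^(35/26) ≈ 0.3933; Cmin,ss = (987/176)·f/(1−f) ≈ 3.635 mcg/mL.
Regimen B: f = (1/2)^(51/26) ≈ 0.2568; Cmin,ss = (1510/176)·f/(1−f) ≈ 2.965 mcg/mL.
Difference ≈ 3.635 − 2.965 ≈ 0.670 mcg/mL.

0.7 mcg/mL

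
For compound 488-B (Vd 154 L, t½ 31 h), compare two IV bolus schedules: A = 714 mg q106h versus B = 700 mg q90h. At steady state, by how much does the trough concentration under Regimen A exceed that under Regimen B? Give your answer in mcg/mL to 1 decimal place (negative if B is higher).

-0.2 mcg/mL

Regimen A: f = (1/2)^(106/31) ≈ 0.0935; Cmin,ss = (714/154)·f/(1−f) ≈ 0.478 mcg/mL.
Regimen B: f = (1/2)^(90/31) ≈ 0.1337; Cmin,ss = (700/154)·f/(1−f) ≈ 0.702 mcg/mL.
Difference ≈ 0.478 − 0.702 ≈ -0.224 mcg/mL.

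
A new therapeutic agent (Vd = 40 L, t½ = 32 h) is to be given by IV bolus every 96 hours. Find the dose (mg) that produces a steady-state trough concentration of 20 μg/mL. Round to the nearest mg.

5600 mg

τ/t½ = 96/32 ≈ 3, so f = (1/2)^(96/32) ≈ 0.125000.
Cmin,ss = (D/Vd)·f/(1−f), so D = Cmin,ss·Vd·(1−f)/f.
D = 20 × 40 × (1−f)/f ≈ 20 × 40 × 7.00000 ≈ 5600.00 mg.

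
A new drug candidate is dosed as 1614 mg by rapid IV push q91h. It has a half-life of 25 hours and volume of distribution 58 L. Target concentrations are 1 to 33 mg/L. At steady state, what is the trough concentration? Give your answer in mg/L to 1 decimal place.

k = ln2/t½ = ln2/25 ≈ 0.027726 h⁻¹; fraction remaining f = e^(−kτ) = e^(−0.027726×91) ≈ 0.0802.
Single-dose peak C₀ = D/Vd = 1614/58 ≈ 27.828 mg/L.
Steady-state trough Cmin,ss = C₀·f/(1−f) ≈ 27.828 × 0.0802/0.9198 ≈ 2.426 mg/L.
Trough 2.4 mg/L vs MEC 1 mg/L: adequate.

2.4 mg/L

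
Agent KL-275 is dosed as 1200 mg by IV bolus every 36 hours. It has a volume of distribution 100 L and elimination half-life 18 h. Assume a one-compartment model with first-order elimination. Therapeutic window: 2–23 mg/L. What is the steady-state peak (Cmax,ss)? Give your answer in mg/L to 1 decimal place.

16.0 mg/L

The dosing interval is 2 half-lives, so f = 2^(−2) = 0.25.
Accumulation ratio R = 1/(1 − f) = 1/0.75 = 4/3.
Single-dose peak C₀ = D/Vd = 1200/100 = 12 mg/L.
Steady-state peak Cmax,ss = C₀·R = 12 × 4/3 ≈ 16.000 mg/L.
Peak 16.0 mg/L vs MTC 23 mg/L: below toxic threshold.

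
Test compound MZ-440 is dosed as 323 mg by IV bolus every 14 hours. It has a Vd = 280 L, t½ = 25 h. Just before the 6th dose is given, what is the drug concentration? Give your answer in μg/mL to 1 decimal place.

2.1 μg/mL

f = (1/2)^(τ/t½) = (1/2)^(14/25) ≈ 0.6783.
C₀ = D/Vd = 323/280 ≈ 1.154 μg/mL.
Before the 6th dose, 5 doses have been given. Superposition: Cmin = C₀·(f + f² + … + f^5).
≈ 1.154 × (0.6783 + 0.4601 + 0.3121 + 0.2117 + 0.1436) ≈ 1.154 × 1.8058 ≈ 2.084 μg/mL.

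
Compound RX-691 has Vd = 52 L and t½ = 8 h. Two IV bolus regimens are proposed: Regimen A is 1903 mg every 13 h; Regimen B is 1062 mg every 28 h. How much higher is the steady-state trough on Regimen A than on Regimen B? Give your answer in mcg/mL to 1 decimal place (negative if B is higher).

15.6 mcg/mL

Regimen A: f = (1/2)^(13/8) ≈ 0.3242; Cmin,ss = (1903/52)·f/(1−f) ≈ 17.556 mcg/mL.
Regimen B: f = (1/2)^(28/8) ≈ 0.0884; Cmin,ss = (1062/52)·f/(1−f) ≈ 1.980 mcg/mL.
Difference ≈ 17.556 − 1.980 ≈ 15.576 mcg/mL.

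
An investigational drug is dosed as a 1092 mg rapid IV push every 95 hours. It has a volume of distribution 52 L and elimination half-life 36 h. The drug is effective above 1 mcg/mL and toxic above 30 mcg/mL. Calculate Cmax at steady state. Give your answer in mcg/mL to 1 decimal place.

25.0 mcg/mL

Over one 95-h interval, 95/36 ≈ 2.6389 half-lives elapse, leaving f ≈ 0.1606 of each dose.
Accumulation ratio R = 1/(1 − f) ≈ 1/0.8394 ≈ 1.1913.
Each bolus raises the concentration by D/Vd = 1092/52 ≈ 21.000 mcg/mL.
Steady-state peak Cmax,ss = C₀·R ≈ 21.000 × 1.1913 ≈ 25.017 mcg/mL.
Peak 25.0 mcg/mL vs MTC 30 mcg/mL: below toxic threshold.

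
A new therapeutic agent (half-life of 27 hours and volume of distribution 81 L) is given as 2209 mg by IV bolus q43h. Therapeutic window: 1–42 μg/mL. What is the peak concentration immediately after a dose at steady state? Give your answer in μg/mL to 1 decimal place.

k = ln2/t½ = ln2/27 ≈ 0.025672 h⁻¹; fraction remaining f = e^(−kτ) = e^(−0.025672×43) ≈ 0.3316.
At steady state, accumulation factor R = 1/(1 − e^(−kτ)) ≈ 1.4961.
Single-dose peak C₀ = D/Vd = 2209/81 ≈ 27.272 μg/mL.
Steady-state peak Cmax,ss = C₀·R ≈ 27.272 × 1.4961 ≈ 40.802 μg/mL.
Peak 40.8 μg/mL vs MTC 42 μg/mL: below toxic threshold.

40.8 μg/mL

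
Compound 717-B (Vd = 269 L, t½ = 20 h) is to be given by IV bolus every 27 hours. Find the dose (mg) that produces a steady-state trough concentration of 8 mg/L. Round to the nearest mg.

3334 mg

τ/t½ = 27/20 ≈ 1.35, so f = (1/2)^(27/20) ≈ 0.392292.
Cmin,ss = (D/Vd)·f/(1−f), so D = Cmin,ss·Vd·(1−f)/f.
D = 8 × 269 × (1−f)/f ≈ 8 × 269 × 1.54912 ≈ 3333.71 mg.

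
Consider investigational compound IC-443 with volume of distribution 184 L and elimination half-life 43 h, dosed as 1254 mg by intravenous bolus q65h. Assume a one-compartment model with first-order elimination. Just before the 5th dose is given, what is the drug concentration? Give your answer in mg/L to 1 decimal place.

f = (1/2)^(τ/t½) = (1/2)^(65/43) ≈ 0.3507.
C₀ = D/Vd = 1254/184 ≈ 6.815 mg/L.
Before the 5th dose, 4 doses have been given. Superposition: Cmin = C₀·(f + f² + … + f^4).
≈ 6.815 × (0.3507 + 0.1230 + 0.0431 + 0.0151) ≈ 6.815 × 0.5319 ≈ 3.625 mg/L.

3.6 mg/L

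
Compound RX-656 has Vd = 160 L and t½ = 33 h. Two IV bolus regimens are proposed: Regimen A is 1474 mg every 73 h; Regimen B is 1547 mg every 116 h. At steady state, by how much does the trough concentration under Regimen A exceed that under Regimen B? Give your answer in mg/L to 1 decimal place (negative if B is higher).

1.6 mg/L

Regimen A: f = (1/2)^(73/33) ≈ 0.2158; Cmin,ss = (1474/160)·f/(1−f) ≈ 2.535 mg/L.
Regimen B: f = (1/2)^(116/33) ≈ 0.0875; Cmin,ss = (1547/160)·f/(1−f) ≈ 0.927 mg/L.
Difference ≈ 2.535 − 0.927 ≈ 1.608 mg/L.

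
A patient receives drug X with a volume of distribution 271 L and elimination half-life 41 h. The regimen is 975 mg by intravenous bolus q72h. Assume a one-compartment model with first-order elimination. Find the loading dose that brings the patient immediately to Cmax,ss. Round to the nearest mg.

1385 mg

f = (1/2)^(72/41) ≈ 0.296048; accumulation ratio R = 1/(1−f) ≈ 1.42055.
Loading dose to hit Cmax,ss on first dose: D_load = D_maint·R ≈ 975 × 1.42055 ≈ 1385.04 mg.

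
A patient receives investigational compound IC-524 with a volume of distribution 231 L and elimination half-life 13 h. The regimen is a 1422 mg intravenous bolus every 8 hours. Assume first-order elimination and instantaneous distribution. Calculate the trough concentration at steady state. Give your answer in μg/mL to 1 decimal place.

11.6 μg/mL

τ/t½ = 8/13 ≈ 0.61538, so fraction remaining f = (1/2)^(8/13) ≈ 0.6528.
Accumulation ratio R = 1/(1 − f) ≈ 1/0.3472 ≈ 2.8802.
Single-dose peak C₀ = D/Vd = 1422/231 ≈ 6.156 μg/mL.
Steady-state peak Cmax,ss = C₀·R ≈ 6.156 × 2.8802 ≈ 17.731 μg/mL.
Steady-state trough Cmin,ss = Cmax,ss·f ≈ 17.731 × 0.6528 ≈ 11.575 μg/mL.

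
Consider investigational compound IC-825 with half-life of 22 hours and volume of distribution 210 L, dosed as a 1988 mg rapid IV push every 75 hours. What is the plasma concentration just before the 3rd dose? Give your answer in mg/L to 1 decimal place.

f = (1/2)^(τ/t½) = (1/2)^(75/22) ≈ 0.0941.
C₀ = D/Vd = 1988/210 ≈ 9.467 mg/L.
Before the 3rd dose, 2 doses have been given. Superposition: Cmin = C₀·(f + f²).
≈ 9.467 × (0.0941 + 0.0089) ≈ 9.467 × 0.1030 ≈ 0.975 mg/L.

1.0 mg/L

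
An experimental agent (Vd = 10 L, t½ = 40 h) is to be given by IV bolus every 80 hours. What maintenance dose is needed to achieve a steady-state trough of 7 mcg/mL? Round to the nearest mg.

τ/t½ = 80/40 ≈ 2, so f = (1/2)^(80/40) ≈ 0.250000.
Cmin,ss = (D/Vd)·f/(1−f), so D = Cmin,ss·Vd·(1−f)/f.
D = 7 × 10 × (1−f)/f ≈ 7 × 10 × 3.00000 ≈ 210.00 mg.

210 mg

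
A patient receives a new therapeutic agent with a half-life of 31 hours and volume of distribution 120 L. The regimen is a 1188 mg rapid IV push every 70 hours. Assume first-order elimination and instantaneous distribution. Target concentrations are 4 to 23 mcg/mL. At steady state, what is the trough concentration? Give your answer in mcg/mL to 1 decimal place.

2.6 mcg/mL

τ/t½ = 70/31 ≈ 2.2581, so fraction remaining f = (1/2)^(70/31) ≈ 0.2091.
At steady state, accumulation factor R = 1/(1 − e^(−kτ)) ≈ 1.2644.
Each bolus raises the concentration by D/Vd = 1188/120 ≈ 9.900 mcg/mL.
Steady-state peak Cmax,ss = C₀·R ≈ 9.900 × 1.2644 ≈ 12.518 mcg/mL.
One interval later, Cmin,ss = Cmax,ss·e^(−kτ) ≈ 12.518 × 0.2091 ≈ 2.618 mcg/mL.
Trough 2.6 mcg/mL vs MEC 4 mcg/mL: subtherapeutic.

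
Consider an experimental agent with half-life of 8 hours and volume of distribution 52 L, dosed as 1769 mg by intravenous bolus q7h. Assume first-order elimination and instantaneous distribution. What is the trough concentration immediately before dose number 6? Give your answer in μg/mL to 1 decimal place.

38.8 μg/mL

f = (1/2)^(τ/t½) = (1/2)^(7/8) ≈ 0.5453.
C₀ = D/Vd = 1769/52 ≈ 34.019 μg/mL.
Before the 6th dose, 5 doses have been given. Superposition: Cmin = C₀·(f + f² + … + f^5).
≈ 34.019 × (0.5453 + 0.2974 + 0.1621 + 0.0884 + 0.0482) ≈ 34.019 × 1.1414 ≈ 38.829 μg/mL.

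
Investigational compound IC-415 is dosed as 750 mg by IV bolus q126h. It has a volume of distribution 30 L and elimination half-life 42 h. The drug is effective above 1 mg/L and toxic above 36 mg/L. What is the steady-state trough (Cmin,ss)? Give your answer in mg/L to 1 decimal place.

3.6 mg/L

The dosing interval is 3 half-lives, so f = 2^(−3) = 0.125.
Accumulation ratio R = 1/(1 − f) = 1/0.875 = 8/7.
Single-dose peak C₀ = D/Vd = 750/30 = 25 mg/L.
Steady-state peak Cmax,ss = C₀·R = 25 × 8/7 ≈ 28.571 mg/L.
Steady-state trough Cmin,ss = Cmax,ss·f ≈ 28.571 × 0.125 ≈ 3.571 mg/L.
Trough 3.6 mg/L vs MEC 1 mg/L: adequate.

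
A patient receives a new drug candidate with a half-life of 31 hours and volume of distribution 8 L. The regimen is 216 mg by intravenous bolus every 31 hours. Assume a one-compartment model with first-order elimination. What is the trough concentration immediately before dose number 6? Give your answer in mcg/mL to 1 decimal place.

f = (1/2)^(τ/t½) = (1/2)^(31/31) ≈ 0.5000.
C₀ = D/Vd = 216/8 ≈ 27.000 mcg/mL.
Before the 6th dose, 5 doses have been given. Superposition: Cmin = C₀·(f + f² + … + f^5).
≈ 27.000 × (0.5000 + 0.2500 + 0.1250 + 0.0625 + 0.0313) ≈ 27.000 × 0.9688 ≈ 26.158 mcg/mL.

26.2 mcg/mL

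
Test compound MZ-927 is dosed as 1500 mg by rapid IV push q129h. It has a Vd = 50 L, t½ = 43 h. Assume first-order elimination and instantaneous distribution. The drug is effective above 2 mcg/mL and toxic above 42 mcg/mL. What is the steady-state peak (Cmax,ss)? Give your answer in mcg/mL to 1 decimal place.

34.3 mcg/mL

The dosing interval is 3 half-lives, so f = 2^(−3) = 0.125.
Accumulation ratio R = 1/(1 − f) = 1/0.875 = 8/7.
Single-dose peak C₀ = D/Vd = 1500/50 = 30 mcg/mL.
Steady-state peak Cmax,ss = C₀·R = 30 × 8/7 ≈ 34.286 mcg/mL.
Peak 34.3 mcg/mL vs MTC 42 mcg/mL: below toxic threshold.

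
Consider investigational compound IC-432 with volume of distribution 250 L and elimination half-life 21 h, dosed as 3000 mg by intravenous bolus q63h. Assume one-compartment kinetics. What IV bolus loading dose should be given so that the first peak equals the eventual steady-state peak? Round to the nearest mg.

3429 mg

f = (1/2)^(63/21) ≈ 0.125000; accumulation ratio R = 1/(1−f) ≈ 1.14286.
Loading dose to hit Cmax,ss on first dose: D_load = D_maint·R ≈ 3000 × 1.14286 ≈ 3428.58 mg.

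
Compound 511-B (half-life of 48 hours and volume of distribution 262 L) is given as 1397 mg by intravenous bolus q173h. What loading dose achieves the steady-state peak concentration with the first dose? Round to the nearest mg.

f = (1/2)^(173/48) ≈ 0.082231; accumulation ratio R = 1/(1−f) ≈ 1.08960.
Loading dose to hit Cmax,ss on first dose: D_load = D_maint·R ≈ 1397 × 1.08960 ≈ 1522.17 mg.

1522 mg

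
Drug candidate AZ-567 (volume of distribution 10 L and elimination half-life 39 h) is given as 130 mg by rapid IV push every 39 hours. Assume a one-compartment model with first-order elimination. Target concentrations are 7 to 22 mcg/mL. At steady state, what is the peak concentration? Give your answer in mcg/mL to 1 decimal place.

τ = 39 h = 1 half-life, so f = (1/2)^1 = 0.5.
Accumulation ratio R = 1/(1 − f) = 1/0.5 = 2/1.
Single-dose peak C₀ = D/Vd = 130/10 = 13 mcg/mL.
Steady-state peak Cmax,ss = C₀·R = 13 × 2/1 ≈ 26.000 mcg/mL.
Peak 26.0 mcg/mL vs MTC 22 mcg/mL: exceeds toxic threshold.

26.0 mcg/mL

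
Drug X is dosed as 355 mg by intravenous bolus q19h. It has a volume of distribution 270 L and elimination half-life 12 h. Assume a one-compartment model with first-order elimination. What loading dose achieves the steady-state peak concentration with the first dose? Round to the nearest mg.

f = (1/2)^(19/12) ≈ 0.333710; accumulation ratio R = 1/(1−f) ≈ 1.50085.
Loading dose to hit Cmax,ss on first dose: D_load = D_maint·R ≈ 355 × 1.50085 ≈ 532.80 mg.

533 mg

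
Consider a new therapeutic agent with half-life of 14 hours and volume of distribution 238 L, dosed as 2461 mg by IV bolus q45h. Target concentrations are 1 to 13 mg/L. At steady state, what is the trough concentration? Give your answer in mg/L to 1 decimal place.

τ/t½ = 45/14 ≈ 3.2143, so fraction remaining f = (1/2)^(45/14) ≈ 0.1077.
Accumulation ratio R = 1/(1 − f) ≈ 1/0.8923 ≈ 1.1207.
Each bolus raises the concentration by D/Vd = 2461/238 ≈ 10.340 mg/L.
Cmax,ss = C₀/(1 − f) ≈ 10.340/0.8923 ≈ 11.588 mg/L.
Steady-state trough Cmin,ss = Cmax,ss·f ≈ 11.588 × 0.1077 ≈ 1.248 mg/L.
Trough 1.2 mg/L vs MEC 1 mg/L: adequate.

1.2 mg/L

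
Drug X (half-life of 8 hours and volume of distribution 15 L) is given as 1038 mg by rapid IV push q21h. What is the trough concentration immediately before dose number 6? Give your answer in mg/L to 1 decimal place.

13.4 mg/L

f = (1/2)^(τ/t½) = (1/2)^(21/8) ≈ 0.1621.
C₀ = D/Vd = 1038/15 ≈ 69.200 mg/L.
Before the 6th dose, 5 doses have been given. Superposition: Cmin = C₀·(f + f² + … + f^5).
≈ 69.200 × (0.1621 + 0.0263 + 0.0043 + 0.0007 + 0.0001) ≈ 69.200 × 0.1935 ≈ 13.390 mg/L.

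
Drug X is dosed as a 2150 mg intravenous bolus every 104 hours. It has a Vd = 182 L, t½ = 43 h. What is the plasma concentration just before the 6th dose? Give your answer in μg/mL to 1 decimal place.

2.7 μg/mL

f = (1/2)^(τ/t½) = (1/2)^(104/43) ≈ 0.1870.
C₀ = D/Vd = 2150/182 ≈ 11.813 μg/mL.
Before the 6th dose, 5 doses have been given. Superposition: Cmin = C₀·(f + f² + … + f^5).
≈ 11.813 × (0.1870 + 0.0350 + 0.0065 + 0.0012 + 0.0002) ≈ 11.813 × 0.2299 ≈ 2.716 μg/mL.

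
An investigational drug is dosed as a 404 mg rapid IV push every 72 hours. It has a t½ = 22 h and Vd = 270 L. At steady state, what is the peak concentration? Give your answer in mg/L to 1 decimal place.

k = ln2/t½ = ln2/22 ≈ 0.031507 h⁻¹; fraction remaining f = e^(−kτ) = e^(−0.031507×72) ≈ 0.1035.
Accumulation ratio R = 1/(1 − f) ≈ 1/0.8965 ≈ 1.1154.
Single-dose peak C₀ = D/Vd = 404/270 ≈ 1.496 mg/L.
Steady-state peak Cmax,ss = C₀·R ≈ 1.496 × 1.1154 ≈ 1.669 mg/L.

1.7 mg/L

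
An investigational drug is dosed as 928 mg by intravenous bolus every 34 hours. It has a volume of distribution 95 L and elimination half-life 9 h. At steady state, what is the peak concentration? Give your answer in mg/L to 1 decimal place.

10.5 mg/L

τ/t½ = 34/9 ≈ 3.7778, so fraction remaining f = (1/2)^(34/9) ≈ 0.0729.
At steady state, accumulation factor R = 1/(1 − e^(−kτ)) ≈ 1.0786.
Single-dose peak C₀ = D/Vd = 928/95 ≈ 9.768 mg/L.
Cmax,ss = C₀/(1 − f) ≈ 9.768/0.9271 ≈ 10.536 mg/L.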